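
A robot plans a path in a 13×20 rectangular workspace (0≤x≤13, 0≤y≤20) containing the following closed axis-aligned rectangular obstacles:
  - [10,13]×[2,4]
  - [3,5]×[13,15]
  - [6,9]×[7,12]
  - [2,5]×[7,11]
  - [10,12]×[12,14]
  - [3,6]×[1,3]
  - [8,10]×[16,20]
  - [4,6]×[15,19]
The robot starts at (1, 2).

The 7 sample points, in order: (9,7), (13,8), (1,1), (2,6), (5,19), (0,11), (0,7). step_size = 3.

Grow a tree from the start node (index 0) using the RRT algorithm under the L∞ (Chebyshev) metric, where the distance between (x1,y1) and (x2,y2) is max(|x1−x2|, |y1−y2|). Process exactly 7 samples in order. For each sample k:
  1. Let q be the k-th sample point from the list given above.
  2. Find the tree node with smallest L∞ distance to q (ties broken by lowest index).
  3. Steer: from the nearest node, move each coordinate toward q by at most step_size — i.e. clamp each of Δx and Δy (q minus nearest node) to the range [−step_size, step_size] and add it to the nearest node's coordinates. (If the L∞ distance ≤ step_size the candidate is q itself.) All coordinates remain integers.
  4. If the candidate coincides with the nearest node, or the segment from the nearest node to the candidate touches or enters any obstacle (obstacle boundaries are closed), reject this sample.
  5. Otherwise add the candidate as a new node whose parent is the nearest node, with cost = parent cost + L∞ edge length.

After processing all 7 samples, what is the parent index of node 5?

1. q=(9,7) nearest=0 d=8 new=(4,5) → add node 1 parent=0 cost=3
2. q=(13,8) nearest=1 d=9 new=(7,8) → blocked by [6,9]×[7,12], reject
3. q=(1,1) nearest=0 d=1 new=(1,1) → add node 2 parent=0 cost=1
4. q=(2,6) nearest=1 d=2 new=(2,6) → add node 3 parent=1 cost=5
5. q=(5,19) nearest=3 d=13 new=(5,9) → blocked by [2,5]×[7,11], reject
6. q=(0,11) nearest=3 d=5 new=(0,9) → add node 4 parent=3 cost=8
7. q=(0,7) nearest=3 d=2 new=(0,7) → add node 5 parent=3 cost=7

Parent of node 5: 3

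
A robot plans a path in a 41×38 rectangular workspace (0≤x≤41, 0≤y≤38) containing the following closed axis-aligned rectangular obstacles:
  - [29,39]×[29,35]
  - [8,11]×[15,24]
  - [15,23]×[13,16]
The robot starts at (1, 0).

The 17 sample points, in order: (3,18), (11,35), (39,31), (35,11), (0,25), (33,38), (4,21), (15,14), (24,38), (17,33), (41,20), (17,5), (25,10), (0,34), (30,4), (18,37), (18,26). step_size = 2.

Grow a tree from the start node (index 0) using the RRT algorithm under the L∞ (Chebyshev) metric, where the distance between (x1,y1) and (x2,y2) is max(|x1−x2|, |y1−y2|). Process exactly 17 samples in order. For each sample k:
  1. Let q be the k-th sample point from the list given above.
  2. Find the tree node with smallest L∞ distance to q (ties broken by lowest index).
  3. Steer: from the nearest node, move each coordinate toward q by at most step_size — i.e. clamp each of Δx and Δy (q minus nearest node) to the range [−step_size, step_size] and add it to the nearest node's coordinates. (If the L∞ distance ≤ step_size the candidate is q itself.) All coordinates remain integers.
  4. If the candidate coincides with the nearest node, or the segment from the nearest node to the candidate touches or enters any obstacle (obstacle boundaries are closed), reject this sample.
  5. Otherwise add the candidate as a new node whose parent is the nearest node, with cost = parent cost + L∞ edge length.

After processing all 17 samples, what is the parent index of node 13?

1. q=(3,18) nearest=0 d=18 new=(3,2) → add node 1 parent=0 cost=2
2. q=(11,35) nearest=1 d=33 new=(5,4) → add node 2 parent=1 cost=4
3. q=(39,31) nearest=2 d=34 new=(7,6) → add node 3 parent=2 cost=6
4. q=(35,11) nearest=3 d=28 new=(9,8) → add node 4 parent=3 cost=8
5. q=(0,25) nearest=4 d=17 new=(7,10) → add node 5 parent=4 cost=10
6. q=(33,38) nearest=5 d=28 new=(9,12) → add node 6 parent=5 cost=12
7. q=(4,21) nearest=6 d=9 new=(7,14) → add node 7 parent=6 cost=14
8. q=(15,14) nearest=4 d=6 new=(11,10) → add node 8 parent=4 cost=10
9. q=(24,38) nearest=7 d=24 new=(9,16) → blocked by [8,11]×[15,24], reject
10. q=(17,33) nearest=7 d=19 new=(9,16) → blocked by [8,11]×[15,24], reject
11. q=(41,20) nearest=8 d=30 new=(13,12) → add node 9 parent=8 cost=12
12. q=(17,5) nearest=8 d=6 new=(13,8) → add node 10 parent=8 cost=12
13. q=(25,10) nearest=9 d=12 new=(15,10) → add node 11 parent=9 cost=14
14. q=(0,34) nearest=7 d=20 new=(5,16) → add node 12 parent=7 cost=16
15. q=(30,4) nearest=11 d=15 new=(17,8) → add node 13 parent=11 cost=16
16. q=(18,37) nearest=12 d=21 new=(7,18) → add node 14 parent=12 cost=18
17. q=(18,26) nearest=14 d=11 new=(9,20) → blocked by [8,11]×[15,24], reject

Parent of node 13: 11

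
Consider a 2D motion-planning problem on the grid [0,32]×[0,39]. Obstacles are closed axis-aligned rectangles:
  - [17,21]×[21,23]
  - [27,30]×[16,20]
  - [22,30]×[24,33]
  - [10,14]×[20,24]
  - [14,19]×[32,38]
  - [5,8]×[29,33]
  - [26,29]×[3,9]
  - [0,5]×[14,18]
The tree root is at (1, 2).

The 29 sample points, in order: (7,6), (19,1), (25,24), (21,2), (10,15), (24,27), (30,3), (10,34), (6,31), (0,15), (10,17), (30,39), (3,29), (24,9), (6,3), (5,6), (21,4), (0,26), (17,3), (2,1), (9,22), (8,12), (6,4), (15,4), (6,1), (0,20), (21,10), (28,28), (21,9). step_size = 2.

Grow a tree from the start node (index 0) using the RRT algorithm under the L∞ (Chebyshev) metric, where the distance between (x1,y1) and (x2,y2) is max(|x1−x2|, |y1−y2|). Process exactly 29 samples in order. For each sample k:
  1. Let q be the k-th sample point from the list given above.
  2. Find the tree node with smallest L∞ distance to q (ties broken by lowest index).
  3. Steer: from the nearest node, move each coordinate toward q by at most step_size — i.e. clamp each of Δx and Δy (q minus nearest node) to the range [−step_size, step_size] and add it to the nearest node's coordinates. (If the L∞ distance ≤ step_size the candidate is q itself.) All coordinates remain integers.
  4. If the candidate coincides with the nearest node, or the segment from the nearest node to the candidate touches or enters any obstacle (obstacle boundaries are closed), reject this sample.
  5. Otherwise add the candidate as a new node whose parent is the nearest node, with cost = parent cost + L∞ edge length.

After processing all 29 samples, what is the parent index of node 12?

1. q=(7,6) nearest=0 d=6 new=(3,4) → add node 1 parent=0 cost=2
2. q=(19,1) nearest=1 d=16 new=(5,2) → add node 2 parent=1 cost=4
3. q=(25,24) nearest=1 d=22 new=(5,6) → add node 3 parent=1 cost=4
4. q=(21,2) nearest=2 d=16 new=(7,2) → add node 4 parent=2 cost=6
5. q=(10,15) nearest=3 d=9 new=(7,8) → add node 5 parent=3 cost=6
6. q=(24,27) nearest=5 d=19 new=(9,10) → add node 6 parent=5 cost=8
7. q=(30,3) nearest=6 d=21 new=(11,8) → add node 7 parent=6 cost=10
8. q=(10,34) nearest=6 d=24 new=(10,12) → add node 8 parent=6 cost=10
9. q=(6,31) nearest=8 d=19 new=(8,14) → add node 9 parent=8 cost=12
10. q=(0,15) nearest=5 d=7 new=(5,10) → add node 10 parent=5 cost=8
11. q=(10,17) nearest=9 d=3 new=(10,16) → add node 11 parent=9 cost=14
12. q=(30,39) nearest=11 d=23 new=(12,18) → add node 12 parent=11 cost=16
13. q=(3,29) nearest=12 d=11 new=(10,20) → blocked by [10,14]×[20,24], reject
14. q=(24,9) nearest=12 d=12 new=(14,16) → add node 13 parent=12 cost=18
15. q=(6,3) nearest=2 d=1 new=(6,3) → add node 14 parent=2 cost=5
16. q=(5,6) nearest=3 d=0 → coincident, reject
17. q=(21,4) nearest=7 d=10 new=(13,6) → add node 15 parent=7 cost=12
18. q=(0,26) nearest=11 d=10 new=(8,18) → add node 16 parent=11 cost=16
19. q=(17,3) nearest=15 d=4 new=(15,4) → add node 17 parent=15 cost=14
20. q=(2,1) nearest=0 d=1 new=(2,1) → add node 18 parent=0 cost=1
21. q=(9,22) nearest=12 d=4 new=(10,20) → blocked by [10,14]×[20,24], reject
22. q=(8,12) nearest=6 d=2 new=(8,12) → add node 19 parent=6 cost=10
23. q=(6,4) nearest=14 d=1 new=(6,4) → add node 20 parent=14 cost=6
24. q=(15,4) nearest=17 d=0 → coincident, reject
25. q=(6,1) nearest=2 d=1 new=(6,1) → add node 21 parent=2 cost=5
26. q=(0,20) nearest=9 d=8 new=(6,16) → add node 22 parent=9 cost=14
27. q=(21,10) nearest=17 d=6 new=(17,6) → add node 23 parent=17 cost=16
28. q=(28,28) nearest=13 d=14 new=(16,18) → add node 24 parent=13 cost=20
29. q=(21,9) nearest=23 d=4 new=(19,8) → add node 25 parent=23 cost=18

Parent of node 12: 11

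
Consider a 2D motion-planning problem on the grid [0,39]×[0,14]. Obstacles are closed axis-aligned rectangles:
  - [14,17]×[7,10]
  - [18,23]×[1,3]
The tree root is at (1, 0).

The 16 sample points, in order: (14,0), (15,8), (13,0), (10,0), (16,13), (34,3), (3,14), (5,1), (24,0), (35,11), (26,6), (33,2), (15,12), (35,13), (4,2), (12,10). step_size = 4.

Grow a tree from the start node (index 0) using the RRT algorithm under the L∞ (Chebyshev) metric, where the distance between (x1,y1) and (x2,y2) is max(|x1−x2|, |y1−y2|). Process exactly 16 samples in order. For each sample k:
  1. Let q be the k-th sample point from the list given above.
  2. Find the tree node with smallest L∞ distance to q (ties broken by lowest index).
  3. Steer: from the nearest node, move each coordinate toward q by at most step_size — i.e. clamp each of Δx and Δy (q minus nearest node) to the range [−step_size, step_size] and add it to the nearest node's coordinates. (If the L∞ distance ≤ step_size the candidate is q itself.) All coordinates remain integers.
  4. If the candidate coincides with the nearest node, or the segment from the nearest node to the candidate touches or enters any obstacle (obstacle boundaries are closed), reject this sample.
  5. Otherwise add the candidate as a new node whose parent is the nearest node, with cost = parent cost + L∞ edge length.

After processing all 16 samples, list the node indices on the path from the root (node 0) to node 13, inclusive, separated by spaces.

1. q=(14,0) nearest=0 d=13 new=(5,0) → add node 1 parent=0 cost=4
2. q=(15,8) nearest=1 d=10 new=(9,4) → add node 2 parent=1 cost=8
3. q=(13,0) nearest=2 d=4 new=(13,0) → add node 3 parent=2 cost=12
4. q=(10,0) nearest=3 d=3 new=(10,0) → add node 4 parent=3 cost=15
5. q=(16,13) nearest=2 d=9 new=(13,8) → add node 5 parent=2 cost=12
6. q=(34,3) nearest=3 d=21 new=(17,3) → add node 6 parent=3 cost=16
7. q=(3,14) nearest=2 d=10 new=(5,8) → add node 7 parent=2 cost=12
8. q=(5,1) nearest=1 d=1 new=(5,1) → add node 8 parent=1 cost=5
9. q=(24,0) nearest=6 d=7 new=(21,0) → blocked by [18,23]×[1,3], reject
10. q=(35,11) nearest=6 d=18 new=(21,7) → add node 9 parent=6 cost=20
11. q=(26,6) nearest=9 d=5 new=(25,6) → add node 10 parent=9 cost=24
12. q=(33,2) nearest=10 d=8 new=(29,2) → add node 11 parent=10 cost=28
13. q=(15,12) nearest=5 d=4 new=(15,12) → blocked by [14,17]×[7,10], reject
14. q=(35,13) nearest=10 d=10 new=(29,10) → add node 12 parent=10 cost=28
15. q=(4,2) nearest=8 d=1 new=(4,2) → add node 13 parent=8 cost=6
16. q=(12,10) nearest=5 d=2 new=(12,10) → add node 14 parent=5 cost=14

Path: 0 1 8 13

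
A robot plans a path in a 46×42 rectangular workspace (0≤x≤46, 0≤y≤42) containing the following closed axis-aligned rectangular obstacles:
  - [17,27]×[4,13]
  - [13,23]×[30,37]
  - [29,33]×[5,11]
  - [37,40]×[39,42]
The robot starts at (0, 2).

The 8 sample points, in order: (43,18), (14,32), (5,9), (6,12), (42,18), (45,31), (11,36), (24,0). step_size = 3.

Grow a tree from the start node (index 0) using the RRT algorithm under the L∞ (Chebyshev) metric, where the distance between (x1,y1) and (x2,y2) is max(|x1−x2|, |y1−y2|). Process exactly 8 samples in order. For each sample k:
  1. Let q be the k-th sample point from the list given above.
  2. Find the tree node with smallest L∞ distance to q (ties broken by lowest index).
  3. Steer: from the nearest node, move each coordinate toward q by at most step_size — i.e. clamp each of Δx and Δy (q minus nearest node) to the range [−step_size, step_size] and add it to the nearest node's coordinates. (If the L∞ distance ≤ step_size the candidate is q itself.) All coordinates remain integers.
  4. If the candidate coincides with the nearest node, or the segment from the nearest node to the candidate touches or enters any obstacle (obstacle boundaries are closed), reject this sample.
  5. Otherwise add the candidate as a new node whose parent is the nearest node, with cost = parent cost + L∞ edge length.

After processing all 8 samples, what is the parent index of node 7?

Parent of node 7: 6

1. q=(43,18) nearest=0 d=43 new=(3,5) → add node 1 parent=0 cost=3
2. q=(14,32) nearest=1 d=27 new=(6,8) → add node 2 parent=1 cost=6
3. q=(5,9) nearest=2 d=1 new=(5,9) → add node 3 parent=2 cost=7
4. q=(6,12) nearest=3 d=3 new=(6,12) → add node 4 parent=3 cost=10
5. q=(42,18) nearest=2 d=36 new=(9,11) → add node 5 parent=2 cost=9
6. q=(45,31) nearest=5 d=36 new=(12,14) → add node 6 parent=5 cost=12
7. q=(11,36) nearest=6 d=22 new=(11,17) → add node 7 parent=6 cost=15
8. q=(24,0) nearest=6 d=14 new=(15,11) → add node 8 parent=6 cost=15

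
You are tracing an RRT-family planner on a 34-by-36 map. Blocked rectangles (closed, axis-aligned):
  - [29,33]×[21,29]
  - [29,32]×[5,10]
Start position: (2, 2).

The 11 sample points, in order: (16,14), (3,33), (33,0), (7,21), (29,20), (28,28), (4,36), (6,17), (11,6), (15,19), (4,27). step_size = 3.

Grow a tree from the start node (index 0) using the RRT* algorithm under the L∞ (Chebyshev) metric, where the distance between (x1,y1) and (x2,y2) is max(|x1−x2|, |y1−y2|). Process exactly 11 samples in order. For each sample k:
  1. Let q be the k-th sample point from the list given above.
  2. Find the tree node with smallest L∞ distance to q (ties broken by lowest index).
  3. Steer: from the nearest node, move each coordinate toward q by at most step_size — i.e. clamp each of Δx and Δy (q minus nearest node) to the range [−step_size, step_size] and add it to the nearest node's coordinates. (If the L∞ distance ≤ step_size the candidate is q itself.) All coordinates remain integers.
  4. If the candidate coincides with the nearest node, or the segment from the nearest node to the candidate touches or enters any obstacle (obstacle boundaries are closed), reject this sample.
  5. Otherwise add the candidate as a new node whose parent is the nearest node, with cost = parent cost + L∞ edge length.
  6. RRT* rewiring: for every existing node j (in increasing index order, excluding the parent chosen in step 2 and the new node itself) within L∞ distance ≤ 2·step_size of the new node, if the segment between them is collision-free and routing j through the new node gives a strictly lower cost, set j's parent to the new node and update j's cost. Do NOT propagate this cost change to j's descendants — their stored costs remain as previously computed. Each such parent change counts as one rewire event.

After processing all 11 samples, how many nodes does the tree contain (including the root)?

1. q=(16,14) nearest=0 d=14 new=(5,5) → add node 1 parent=0 cost=3
2. q=(3,33) nearest=1 d=28 new=(3,8) → add node 2 parent=1 cost=6
3. q=(33,0) nearest=1 d=28 new=(8,2) → add node 3 parent=1 cost=6
4. q=(7,21) nearest=2 d=13 new=(6,11) → add node 4 parent=2 cost=9
5. q=(29,20) nearest=3 d=21 new=(11,5) → add node 5 parent=3 cost=9
6. q=(28,28) nearest=4 d=22 new=(9,14) → add node 6 parent=4 cost=12
7. q=(4,36) nearest=6 d=22 new=(6,17) → add node 7 parent=6 cost=15
8. q=(6,17) nearest=7 d=0 → coincident, reject
9. q=(11,6) nearest=5 d=1 new=(11,6) → add node 8 parent=5 cost=10
10. q=(15,19) nearest=6 d=6 new=(12,17) → add node 9 parent=6 cost=15
11. q=(4,27) nearest=7 d=10 new=(4,20) → add node 10 parent=7 cost=18

Node count: 11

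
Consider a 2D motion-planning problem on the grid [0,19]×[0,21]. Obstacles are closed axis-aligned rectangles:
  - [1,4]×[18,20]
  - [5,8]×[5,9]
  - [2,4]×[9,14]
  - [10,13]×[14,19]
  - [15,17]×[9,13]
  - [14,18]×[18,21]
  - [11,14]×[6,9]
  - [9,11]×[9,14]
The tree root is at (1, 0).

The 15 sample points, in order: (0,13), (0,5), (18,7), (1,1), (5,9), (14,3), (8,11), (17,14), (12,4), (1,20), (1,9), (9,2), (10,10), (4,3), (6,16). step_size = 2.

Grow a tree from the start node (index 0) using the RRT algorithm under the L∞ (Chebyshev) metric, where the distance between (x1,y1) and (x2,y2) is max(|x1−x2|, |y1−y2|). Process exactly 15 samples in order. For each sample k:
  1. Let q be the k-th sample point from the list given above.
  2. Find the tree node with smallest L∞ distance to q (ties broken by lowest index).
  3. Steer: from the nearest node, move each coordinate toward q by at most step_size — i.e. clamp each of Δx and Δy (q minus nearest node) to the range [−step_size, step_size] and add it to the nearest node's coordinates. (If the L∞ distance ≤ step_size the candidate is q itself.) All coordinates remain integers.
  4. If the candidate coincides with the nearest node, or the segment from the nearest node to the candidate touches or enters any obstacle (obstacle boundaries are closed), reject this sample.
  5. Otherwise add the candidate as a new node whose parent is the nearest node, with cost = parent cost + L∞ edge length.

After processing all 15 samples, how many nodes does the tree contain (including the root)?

1. q=(0,13) nearest=0 d=13 new=(0,2) → add node 1 parent=0 cost=2
2. q=(0,5) nearest=1 d=3 new=(0,4) → add node 2 parent=1 cost=4
3. q=(18,7) nearest=0 d=17 new=(3,2) → add node 3 parent=0 cost=2
4. q=(1,1) nearest=0 d=1 new=(1,1) → add node 4 parent=0 cost=1
5. q=(5,9) nearest=2 d=5 new=(2,6) → add node 5 parent=2 cost=6
6. q=(14,3) nearest=3 d=11 new=(5,3) → add node 6 parent=3 cost=4
7. q=(8,11) nearest=5 d=6 new=(4,8) → add node 7 parent=5 cost=8
8. q=(17,14) nearest=6 d=12 new=(7,5) → blocked by [5,8]×[5,9], reject
9. q=(12,4) nearest=6 d=7 new=(7,4) → add node 8 parent=6 cost=6
10. q=(1,20) nearest=7 d=12 new=(2,10) → blocked by [2,4]×[9,14], reject
11. q=(1,9) nearest=5 d=3 new=(1,8) → add node 9 parent=5 cost=8
12. q=(9,2) nearest=8 d=2 new=(9,2) → add node 10 parent=8 cost=8
13. q=(10,10) nearest=7 d=6 new=(6,10) → blocked by [5,8]×[5,9], reject
14. q=(4,3) nearest=3 d=1 new=(4,3) → add node 11 parent=3 cost=3
15. q=(6,16) nearest=7 d=8 new=(6,10) → blocked by [5,8]×[5,9], reject

Node count: 12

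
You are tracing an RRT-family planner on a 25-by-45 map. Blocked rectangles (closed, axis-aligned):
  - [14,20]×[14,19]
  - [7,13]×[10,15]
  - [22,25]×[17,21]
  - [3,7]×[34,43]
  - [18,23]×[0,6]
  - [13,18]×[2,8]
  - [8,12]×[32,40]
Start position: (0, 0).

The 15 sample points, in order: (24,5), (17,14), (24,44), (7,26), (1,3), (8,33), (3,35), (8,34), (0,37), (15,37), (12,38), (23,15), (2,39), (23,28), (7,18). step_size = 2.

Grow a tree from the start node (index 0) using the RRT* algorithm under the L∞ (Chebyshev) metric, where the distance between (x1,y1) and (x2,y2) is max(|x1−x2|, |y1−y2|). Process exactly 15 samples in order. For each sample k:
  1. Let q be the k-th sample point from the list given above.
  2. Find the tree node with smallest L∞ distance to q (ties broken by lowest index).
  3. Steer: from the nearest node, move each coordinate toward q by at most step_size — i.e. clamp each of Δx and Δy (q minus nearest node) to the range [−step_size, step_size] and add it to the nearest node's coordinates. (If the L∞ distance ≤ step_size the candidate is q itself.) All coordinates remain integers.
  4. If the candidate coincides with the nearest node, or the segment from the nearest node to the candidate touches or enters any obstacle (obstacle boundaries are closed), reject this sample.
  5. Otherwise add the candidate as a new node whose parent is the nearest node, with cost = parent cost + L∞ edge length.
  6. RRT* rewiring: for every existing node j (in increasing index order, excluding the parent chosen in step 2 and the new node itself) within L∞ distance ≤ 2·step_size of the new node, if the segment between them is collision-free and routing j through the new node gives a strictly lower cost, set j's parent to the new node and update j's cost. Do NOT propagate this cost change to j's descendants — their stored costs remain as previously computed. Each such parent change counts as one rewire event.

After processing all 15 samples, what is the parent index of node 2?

Parent of node 2: 1

1. q=(24,5) nearest=0 d=24 new=(2,2) → add node 1 parent=0 cost=2
2. q=(17,14) nearest=1 d=15 new=(4,4) → add node 2 parent=1 cost=4
3. q=(24,44) nearest=2 d=40 new=(6,6) → add node 3 parent=2 cost=6
4. q=(7,26) nearest=3 d=20 new=(7,8) → add node 4 parent=3 cost=8
5. q=(1,3) nearest=1 d=1 new=(1,3) → add node 5 parent=1 cost=3
6. q=(8,33) nearest=4 d=25 new=(8,10) → blocked by [7,13]×[10,15], reject
7. q=(3,35) nearest=4 d=27 new=(5,10) → add node 6 parent=4 cost=10
8. q=(8,34) nearest=6 d=24 new=(7,12) → blocked by [7,13]×[10,15], reject
9. q=(0,37) nearest=6 d=27 new=(3,12) → add node 7 parent=6 cost=12
10. q=(15,37) nearest=7 d=25 new=(5,14) → add node 8 parent=7 cost=14
11. q=(12,38) nearest=8 d=24 new=(7,16) → add node 9 parent=8 cost=16
12. q=(23,15) nearest=4 d=16 new=(9,10) → blocked by [7,13]×[10,15], reject
13. q=(2,39) nearest=9 d=23 new=(5,18) → add node 10 parent=9 cost=18
14. q=(23,28) nearest=9 d=16 new=(9,18) → add node 11 parent=9 cost=18
15. q=(7,18) nearest=9 d=2 new=(7,18) → add node 12 parent=9 cost=18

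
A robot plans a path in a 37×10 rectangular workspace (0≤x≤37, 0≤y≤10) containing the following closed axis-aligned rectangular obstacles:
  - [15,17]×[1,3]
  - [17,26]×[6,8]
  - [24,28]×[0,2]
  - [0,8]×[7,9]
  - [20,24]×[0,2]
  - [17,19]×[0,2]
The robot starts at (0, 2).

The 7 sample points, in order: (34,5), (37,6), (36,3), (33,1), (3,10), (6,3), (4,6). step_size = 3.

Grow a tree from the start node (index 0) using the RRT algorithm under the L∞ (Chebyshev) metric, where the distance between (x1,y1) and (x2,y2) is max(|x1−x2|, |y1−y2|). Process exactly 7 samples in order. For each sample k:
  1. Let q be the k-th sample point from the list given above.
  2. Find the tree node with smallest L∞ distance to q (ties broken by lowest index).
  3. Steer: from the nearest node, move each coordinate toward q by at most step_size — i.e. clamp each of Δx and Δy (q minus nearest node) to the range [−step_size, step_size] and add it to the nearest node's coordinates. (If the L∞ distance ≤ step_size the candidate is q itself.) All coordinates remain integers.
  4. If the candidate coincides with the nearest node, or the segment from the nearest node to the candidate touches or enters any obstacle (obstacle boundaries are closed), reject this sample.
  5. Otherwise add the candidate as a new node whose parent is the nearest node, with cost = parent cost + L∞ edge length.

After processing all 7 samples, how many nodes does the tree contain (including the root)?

1. q=(34,5) nearest=0 d=34 new=(3,5) → add node 1 parent=0 cost=3
2. q=(37,6) nearest=1 d=34 new=(6,6) → add node 2 parent=1 cost=6
3. q=(36,3) nearest=2 d=30 new=(9,3) → add node 3 parent=2 cost=9
4. q=(33,1) nearest=3 d=24 new=(12,1) → add node 4 parent=3 cost=12
5. q=(3,10) nearest=2 d=4 new=(3,9) → blocked by [0,8]×[7,9], reject
6. q=(6,3) nearest=1 d=3 new=(6,3) → add node 5 parent=1 cost=6
7. q=(4,6) nearest=1 d=1 new=(4,6) → add node 6 parent=1 cost=4

Node count: 7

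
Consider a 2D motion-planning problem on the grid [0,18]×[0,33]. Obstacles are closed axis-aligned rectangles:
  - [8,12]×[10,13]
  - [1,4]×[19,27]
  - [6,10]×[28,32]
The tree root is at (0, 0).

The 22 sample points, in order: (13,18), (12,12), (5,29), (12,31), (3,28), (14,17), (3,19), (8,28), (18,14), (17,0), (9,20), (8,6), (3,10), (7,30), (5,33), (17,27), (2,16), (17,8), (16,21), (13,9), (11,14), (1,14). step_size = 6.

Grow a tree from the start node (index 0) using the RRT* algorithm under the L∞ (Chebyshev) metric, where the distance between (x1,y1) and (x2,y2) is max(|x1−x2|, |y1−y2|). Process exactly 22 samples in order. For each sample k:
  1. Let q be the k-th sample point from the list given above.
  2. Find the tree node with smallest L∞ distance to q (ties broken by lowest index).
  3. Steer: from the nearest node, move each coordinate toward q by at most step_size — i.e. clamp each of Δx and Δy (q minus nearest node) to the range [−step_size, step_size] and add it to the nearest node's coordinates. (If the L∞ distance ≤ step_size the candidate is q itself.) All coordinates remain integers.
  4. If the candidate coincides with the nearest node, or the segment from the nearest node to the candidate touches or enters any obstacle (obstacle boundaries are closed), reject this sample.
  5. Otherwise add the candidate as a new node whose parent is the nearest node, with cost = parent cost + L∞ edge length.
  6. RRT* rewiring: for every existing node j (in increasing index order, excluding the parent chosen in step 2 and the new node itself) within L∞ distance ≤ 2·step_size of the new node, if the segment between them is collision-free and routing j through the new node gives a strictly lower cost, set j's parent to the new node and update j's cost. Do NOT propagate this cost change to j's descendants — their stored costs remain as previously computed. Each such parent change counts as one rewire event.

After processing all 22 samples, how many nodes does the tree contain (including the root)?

Node count: 19

1. q=(13,18) nearest=0 d=18 new=(6,6) → add node 1 parent=0 cost=6
2. q=(12,12) nearest=1 d=6 new=(12,12) → blocked by [8,12]×[10,13], reject
3. q=(5,29) nearest=1 d=23 new=(5,12) → add node 2 parent=1 cost=12
4. q=(12,31) nearest=2 d=19 new=(11,18) → add node 3 parent=2 cost=18
5. q=(3,28) nearest=3 d=10 new=(5,24) → add node 4 parent=3 cost=24
6. q=(14,17) nearest=3 d=3 new=(14,17) → add node 5 parent=3 cost=21
7. q=(3,19) nearest=4 d=5 new=(3,19) → blocked by [1,4]×[19,27], reject
8. q=(8,28) nearest=4 d=4 new=(8,28) → blocked by [6,10]×[28,32], reject
9. q=(18,14) nearest=5 d=4 new=(18,14) → add node 6 parent=5 cost=25
10. q=(17,0) nearest=1 d=11 new=(12,0) → add node 7 parent=1 cost=12
11. q=(9,20) nearest=3 d=2 new=(9,20) → add node 8 parent=3 cost=20
12. q=(8,6) nearest=1 d=2 new=(8,6) → add node 9 parent=1 cost=8; rewire 6→9 (18<25)
13. q=(3,10) nearest=2 d=2 new=(3,10) → add node 10 parent=2 cost=14
14. q=(7,30) nearest=4 d=6 new=(7,30) → blocked by [6,10]×[28,32], reject
15. q=(5,33) nearest=4 d=9 new=(5,30) → add node 11 parent=4 cost=30
16. q=(17,27) nearest=8 d=8 new=(15,26) → add node 12 parent=8 cost=26
17. q=(2,16) nearest=2 d=4 new=(2,16) → add node 13 parent=2 cost=16
18. q=(17,8) nearest=6 d=6 new=(17,8) → add node 14 parent=6 cost=24
19. q=(16,21) nearest=5 d=4 new=(16,21) → add node 15 parent=5 cost=25
20. q=(13,9) nearest=14 d=4 new=(13,9) → add node 16 parent=14 cost=28
21. q=(11,14) nearest=5 d=3 new=(11,14) → add node 17 parent=5 cost=24
22. q=(1,14) nearest=13 d=2 new=(1,14) → add node 18 parent=13 cost=18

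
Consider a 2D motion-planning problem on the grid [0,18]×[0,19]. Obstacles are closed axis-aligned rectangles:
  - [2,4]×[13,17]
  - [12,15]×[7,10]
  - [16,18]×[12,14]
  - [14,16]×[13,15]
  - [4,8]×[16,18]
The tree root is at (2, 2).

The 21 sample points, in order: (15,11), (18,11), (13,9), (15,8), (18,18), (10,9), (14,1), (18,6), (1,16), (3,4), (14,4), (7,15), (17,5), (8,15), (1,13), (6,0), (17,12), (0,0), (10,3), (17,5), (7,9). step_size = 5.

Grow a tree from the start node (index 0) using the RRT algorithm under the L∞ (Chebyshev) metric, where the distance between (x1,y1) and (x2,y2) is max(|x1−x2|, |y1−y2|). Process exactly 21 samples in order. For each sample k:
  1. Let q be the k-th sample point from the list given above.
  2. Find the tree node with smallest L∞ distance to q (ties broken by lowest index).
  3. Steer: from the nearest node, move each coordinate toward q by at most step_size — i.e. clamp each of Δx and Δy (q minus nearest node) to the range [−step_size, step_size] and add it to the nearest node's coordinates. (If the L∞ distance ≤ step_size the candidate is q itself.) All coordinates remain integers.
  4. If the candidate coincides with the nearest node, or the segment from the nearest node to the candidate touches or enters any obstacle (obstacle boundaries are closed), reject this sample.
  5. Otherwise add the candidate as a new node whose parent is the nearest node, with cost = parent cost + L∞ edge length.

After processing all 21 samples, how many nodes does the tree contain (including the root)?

1. q=(15,11) nearest=0 d=13 new=(7,7) → add node 1 parent=0 cost=5
2. q=(18,11) nearest=1 d=11 new=(12,11) → add node 2 parent=1 cost=10
3. q=(13,9) nearest=2 d=2 new=(13,9) → blocked by [12,15]×[7,10], reject
4. q=(15,8) nearest=2 d=3 new=(15,8) → blocked by [12,15]×[7,10], reject
5. q=(18,18) nearest=2 d=7 new=(17,16) → blocked by [14,16]×[13,15], reject
6. q=(10,9) nearest=2 d=2 new=(10,9) → add node 3 parent=2 cost=12
7. q=(14,1) nearest=1 d=7 new=(12,2) → add node 4 parent=1 cost=10
8. q=(18,6) nearest=2 d=6 new=(17,6) → blocked by [12,15]×[7,10], reject
9. q=(1,16) nearest=1 d=9 new=(2,12) → add node 5 parent=1 cost=10
10. q=(3,4) nearest=0 d=2 new=(3,4) → add node 6 parent=0 cost=2
11. q=(14,4) nearest=4 d=2 new=(14,4) → add node 7 parent=4 cost=12
12. q=(7,15) nearest=2 d=5 new=(7,15) → add node 8 parent=2 cost=15
13. q=(17,5) nearest=7 d=3 new=(17,5) → add node 9 parent=7 cost=15
14. q=(8,15) nearest=8 d=1 new=(8,15) → add node 10 parent=8 cost=16
15. q=(1,13) nearest=5 d=1 new=(1,13) → add node 11 parent=5 cost=11
16. q=(6,0) nearest=0 d=4 new=(6,0) → add node 12 parent=0 cost=4
17. q=(17,12) nearest=2 d=5 new=(17,12) → blocked by [16,18]×[12,14], reject
18. q=(0,0) nearest=0 d=2 new=(0,0) → add node 13 parent=0 cost=2
19. q=(10,3) nearest=4 d=2 new=(10,3) → add node 14 parent=4 cost=12
20. q=(17,5) nearest=9 d=0 → coincident, reject
21. q=(7,9) nearest=1 d=2 new=(7,9) → add node 15 parent=1 cost=7

Node count: 16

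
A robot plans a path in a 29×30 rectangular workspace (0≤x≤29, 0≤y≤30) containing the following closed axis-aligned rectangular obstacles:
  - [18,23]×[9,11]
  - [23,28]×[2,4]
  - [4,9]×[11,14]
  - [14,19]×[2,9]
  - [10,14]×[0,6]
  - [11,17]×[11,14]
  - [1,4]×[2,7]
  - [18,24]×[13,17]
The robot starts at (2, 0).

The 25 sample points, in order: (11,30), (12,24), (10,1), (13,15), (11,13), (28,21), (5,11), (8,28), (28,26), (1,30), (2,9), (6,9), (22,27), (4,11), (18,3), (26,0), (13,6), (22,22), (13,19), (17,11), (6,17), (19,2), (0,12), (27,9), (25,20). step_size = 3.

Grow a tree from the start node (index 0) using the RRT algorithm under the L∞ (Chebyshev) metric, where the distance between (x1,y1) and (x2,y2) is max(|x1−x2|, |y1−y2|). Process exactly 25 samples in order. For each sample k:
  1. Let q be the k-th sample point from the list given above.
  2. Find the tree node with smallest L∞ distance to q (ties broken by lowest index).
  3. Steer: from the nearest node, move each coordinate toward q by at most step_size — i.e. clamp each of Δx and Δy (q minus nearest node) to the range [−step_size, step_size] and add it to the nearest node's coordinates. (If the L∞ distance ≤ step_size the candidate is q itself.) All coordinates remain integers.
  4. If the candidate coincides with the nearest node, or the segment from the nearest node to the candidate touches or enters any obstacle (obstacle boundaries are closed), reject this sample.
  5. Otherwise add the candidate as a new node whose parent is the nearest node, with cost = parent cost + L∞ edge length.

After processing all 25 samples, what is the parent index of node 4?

1. q=(11,30) nearest=0 d=30 new=(5,3) → blocked by [1,4]×[2,7], reject
2. q=(12,24) nearest=0 d=24 new=(5,3) → blocked by [1,4]×[2,7], reject
3. q=(10,1) nearest=0 d=8 new=(5,1) → add node 1 parent=0 cost=3
4. q=(13,15) nearest=1 d=14 new=(8,4) → add node 2 parent=1 cost=6
5. q=(11,13) nearest=2 d=9 new=(11,7) → blocked by [10,14]×[0,6], reject
6. q=(28,21) nearest=2 d=20 new=(11,7) → blocked by [10,14]×[0,6], reject
7. q=(5,11) nearest=2 d=7 new=(5,7) → add node 3 parent=2 cost=9
8. q=(8,28) nearest=3 d=21 new=(8,10) → add node 4 parent=3 cost=12
9. q=(28,26) nearest=4 d=20 new=(11,13) → blocked by [4,9]×[11,14], reject
10. q=(1,30) nearest=4 d=20 new=(5,13) → blocked by [4,9]×[11,14], reject
11. q=(2,9) nearest=3 d=3 new=(2,9) → add node 5 parent=3 cost=12
12. q=(6,9) nearest=3 d=2 new=(6,9) → add node 6 parent=3 cost=11
13. q=(22,27) nearest=4 d=17 new=(11,13) → blocked by [4,9]×[11,14], reject
14. q=(4,11) nearest=5 d=2 new=(4,11) → blocked by [4,9]×[11,14], reject
15. q=(18,3) nearest=2 d=10 new=(11,3) → blocked by [10,14]×[0,6], reject
16. q=(26,0) nearest=2 d=18 new=(11,1) → blocked by [10,14]×[0,6], reject
17. q=(13,6) nearest=2 d=5 new=(11,6) → blocked by [10,14]×[0,6], reject
18. q=(22,22) nearest=4 d=14 new=(11,13) → blocked by [4,9]×[11,14], reject
19. q=(13,19) nearest=4 d=9 new=(11,13) → blocked by [4,9]×[11,14], reject
20. q=(17,11) nearest=2 d=9 new=(11,7) → blocked by [10,14]×[0,6], reject
21. q=(6,17) nearest=4 d=7 new=(6,13) → blocked by [4,9]×[11,14], reject
22. q=(19,2) nearest=2 d=11 new=(11,2) → blocked by [10,14]×[0,6], reject
23. q=(0,12) nearest=5 d=3 new=(0,12) → add node 7 parent=5 cost=15
24. q=(27,9) nearest=2 d=19 new=(11,7) → blocked by [10,14]×[0,6], reject
25. q=(25,20) nearest=2 d=17 new=(11,7) → blocked by [10,14]×[0,6], reject

Parent of node 4: 3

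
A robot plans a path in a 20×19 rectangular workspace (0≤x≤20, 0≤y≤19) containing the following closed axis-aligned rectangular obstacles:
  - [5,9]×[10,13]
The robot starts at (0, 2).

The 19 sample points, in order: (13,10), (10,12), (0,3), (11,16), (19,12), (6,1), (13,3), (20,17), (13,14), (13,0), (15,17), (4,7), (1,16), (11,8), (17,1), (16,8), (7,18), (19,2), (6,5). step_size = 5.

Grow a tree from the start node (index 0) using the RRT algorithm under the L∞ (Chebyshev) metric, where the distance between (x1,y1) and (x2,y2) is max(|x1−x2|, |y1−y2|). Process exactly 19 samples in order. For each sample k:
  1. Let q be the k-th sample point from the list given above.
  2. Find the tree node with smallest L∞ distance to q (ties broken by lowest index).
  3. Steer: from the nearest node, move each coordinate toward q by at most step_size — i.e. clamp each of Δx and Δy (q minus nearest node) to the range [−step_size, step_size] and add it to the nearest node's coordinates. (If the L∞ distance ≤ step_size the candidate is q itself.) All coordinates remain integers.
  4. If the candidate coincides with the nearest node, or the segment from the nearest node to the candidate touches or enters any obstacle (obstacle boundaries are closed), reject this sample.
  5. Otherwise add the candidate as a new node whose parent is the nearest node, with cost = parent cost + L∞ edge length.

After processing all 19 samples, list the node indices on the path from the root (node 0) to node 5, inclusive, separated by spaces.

1. q=(13,10) nearest=0 d=13 new=(5,7) → add node 1 parent=0 cost=5
2. q=(10,12) nearest=1 d=5 new=(10,12) → blocked by [5,9]×[10,13], reject
3. q=(0,3) nearest=0 d=1 new=(0,3) → add node 2 parent=0 cost=1
4. q=(11,16) nearest=1 d=9 new=(10,12) → blocked by [5,9]×[10,13], reject
5. q=(19,12) nearest=1 d=14 new=(10,12) → blocked by [5,9]×[10,13], reject
6. q=(6,1) nearest=0 d=6 new=(5,1) → add node 3 parent=0 cost=5
7. q=(13,3) nearest=1 d=8 new=(10,3) → add node 4 parent=1 cost=10
8. q=(20,17) nearest=4 d=14 new=(15,8) → add node 5 parent=4 cost=15
9. q=(13,14) nearest=5 d=6 new=(13,13) → add node 6 parent=5 cost=20
10. q=(13,0) nearest=4 d=3 new=(13,0) → add node 7 parent=4 cost=13
11. q=(15,17) nearest=6 d=4 new=(15,17) → add node 8 parent=6 cost=24
12. q=(4,7) nearest=1 d=1 new=(4,7) → add node 9 parent=1 cost=6
13. q=(1,16) nearest=1 d=9 new=(1,12) → add node 10 parent=1 cost=10
14. q=(11,8) nearest=5 d=4 new=(11,8) → add node 11 parent=5 cost=19
15. q=(17,1) nearest=7 d=4 new=(17,1) → add node 12 parent=7 cost=17
16. q=(16,8) nearest=5 d=1 new=(16,8) → add node 13 parent=5 cost=16
17. q=(7,18) nearest=6 d=6 new=(8,18) → add node 14 parent=6 cost=25
18. q=(19,2) nearest=12 d=2 new=(19,2) → add node 15 parent=12 cost=19
19. q=(6,5) nearest=1 d=2 new=(6,5) → add node 16 parent=1 cost=7

Path: 0 1 4 5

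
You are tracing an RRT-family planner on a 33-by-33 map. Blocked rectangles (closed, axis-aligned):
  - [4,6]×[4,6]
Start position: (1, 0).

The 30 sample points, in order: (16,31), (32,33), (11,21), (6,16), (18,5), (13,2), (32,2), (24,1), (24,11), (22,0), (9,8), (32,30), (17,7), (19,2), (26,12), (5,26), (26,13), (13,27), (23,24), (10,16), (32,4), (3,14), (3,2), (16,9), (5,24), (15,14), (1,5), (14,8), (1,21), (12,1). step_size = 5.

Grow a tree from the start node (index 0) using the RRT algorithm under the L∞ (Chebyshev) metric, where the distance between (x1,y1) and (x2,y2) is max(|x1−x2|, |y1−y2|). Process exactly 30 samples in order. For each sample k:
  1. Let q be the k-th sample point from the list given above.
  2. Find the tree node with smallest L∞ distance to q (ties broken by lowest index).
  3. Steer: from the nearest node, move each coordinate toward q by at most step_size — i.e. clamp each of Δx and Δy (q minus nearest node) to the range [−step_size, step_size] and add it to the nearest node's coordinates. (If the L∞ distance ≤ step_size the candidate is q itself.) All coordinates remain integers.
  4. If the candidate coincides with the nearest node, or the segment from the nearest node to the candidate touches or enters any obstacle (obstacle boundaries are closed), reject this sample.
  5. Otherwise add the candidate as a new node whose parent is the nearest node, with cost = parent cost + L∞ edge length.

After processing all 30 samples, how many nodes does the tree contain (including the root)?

Node count: 26

1. q=(16,31) nearest=0 d=31 new=(6,5) → blocked by [4,6]×[4,6], reject
2. q=(32,33) nearest=0 d=33 new=(6,5) → blocked by [4,6]×[4,6], reject
3. q=(11,21) nearest=0 d=21 new=(6,5) → blocked by [4,6]×[4,6], reject
4. q=(6,16) nearest=0 d=16 new=(6,5) → blocked by [4,6]×[4,6], reject
5. q=(18,5) nearest=0 d=17 new=(6,5) → blocked by [4,6]×[4,6], reject
6. q=(13,2) nearest=0 d=12 new=(6,2) → add node 1 parent=0 cost=5
7. q=(32,2) nearest=1 d=26 new=(11,2) → add node 2 parent=1 cost=10
8. q=(24,1) nearest=2 d=13 new=(16,1) → add node 3 parent=2 cost=15
9. q=(24,11) nearest=3 d=10 new=(21,6) → add node 4 parent=3 cost=20
10. q=(22,0) nearest=3 d=6 new=(21,0) → add node 5 parent=3 cost=20
11. q=(9,8) nearest=1 d=6 new=(9,7) → add node 6 parent=1 cost=10
12. q=(32,30) nearest=6 d=23 new=(14,12) → add node 7 parent=6 cost=15
13. q=(17,7) nearest=4 d=4 new=(17,7) → add node 8 parent=4 cost=24
14. q=(19,2) nearest=5 d=2 new=(19,2) → add node 9 parent=5 cost=22
15. q=(26,12) nearest=4 d=6 new=(26,11) → add node 10 parent=4 cost=25
16. q=(5,26) nearest=7 d=14 new=(9,17) → add node 11 parent=7 cost=20
17. q=(26,13) nearest=10 d=2 new=(26,13) → add node 12 parent=10 cost=27
18. q=(13,27) nearest=11 d=10 new=(13,22) → add node 13 parent=11 cost=25
19. q=(23,24) nearest=13 d=10 new=(18,24) → add node 14 parent=13 cost=30
20. q=(10,16) nearest=11 d=1 new=(10,16) → add node 15 parent=11 cost=21
21. q=(32,4) nearest=10 d=7 new=(31,6) → add node 16 parent=10 cost=30
22. q=(3,14) nearest=11 d=6 new=(4,14) → add node 17 parent=11 cost=25
23. q=(3,2) nearest=0 d=2 new=(3,2) → add node 18 parent=0 cost=2
24. q=(16,9) nearest=8 d=2 new=(16,9) → add node 19 parent=8 cost=26
25. q=(5,24) nearest=11 d=7 new=(5,22) → add node 20 parent=11 cost=25
26. q=(15,14) nearest=7 d=2 new=(15,14) → add node 21 parent=7 cost=17
27. q=(1,5) nearest=18 d=3 new=(1,5) → add node 22 parent=18 cost=5
28. q=(14,8) nearest=19 d=2 new=(14,8) → add node 23 parent=19 cost=28
29. q=(1,21) nearest=20 d=4 new=(1,21) → add node 24 parent=20 cost=29
30. q=(12,1) nearest=2 d=1 new=(12,1) → add node 25 parent=2 cost=11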